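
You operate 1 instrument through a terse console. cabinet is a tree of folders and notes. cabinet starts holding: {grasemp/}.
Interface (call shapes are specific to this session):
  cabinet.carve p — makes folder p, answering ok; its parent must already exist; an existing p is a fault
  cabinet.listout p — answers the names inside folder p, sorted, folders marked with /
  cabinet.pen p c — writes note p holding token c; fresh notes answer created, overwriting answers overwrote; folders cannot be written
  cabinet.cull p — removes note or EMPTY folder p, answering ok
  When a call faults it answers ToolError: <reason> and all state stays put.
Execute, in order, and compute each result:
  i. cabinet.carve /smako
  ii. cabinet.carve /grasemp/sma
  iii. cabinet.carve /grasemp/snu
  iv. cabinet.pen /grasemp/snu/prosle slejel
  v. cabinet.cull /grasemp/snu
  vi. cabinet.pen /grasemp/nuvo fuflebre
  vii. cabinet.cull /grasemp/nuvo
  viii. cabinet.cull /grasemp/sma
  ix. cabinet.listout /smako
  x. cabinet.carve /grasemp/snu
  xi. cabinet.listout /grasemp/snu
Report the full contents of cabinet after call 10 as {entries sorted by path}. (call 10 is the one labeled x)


[in] cabinet.carve p=/smako
[out] ok
[in] cabinet.carve p=/grasemp/sma
[out] ok
[in] cabinet.carve p=/grasemp/snu
[out] ok
[in] cabinet.pen p=/grasemp/snu/prosle c=slejel
[out] created
[in] cabinet.cull p=/grasemp/snu
[out] ToolError: not empty
[in] cabinet.pen p=/grasemp/nuvo c=fuflebre
[out] created
[in] cabinet.cull p=/grasemp/nuvo
[out] ok
[in] cabinet.cull p=/grasemp/sma
[out] ok
[in] cabinet.listout p=/smako
[out] []
[in] cabinet.carve p=/grasemp/snu
[out] ToolError: exists
[in] cabinet.listout p=/grasemp/snu
[out] [prosle]

Answer: {grasemp/, grasemp/snu/, grasemp/snu/prosle=slejel, smako/}


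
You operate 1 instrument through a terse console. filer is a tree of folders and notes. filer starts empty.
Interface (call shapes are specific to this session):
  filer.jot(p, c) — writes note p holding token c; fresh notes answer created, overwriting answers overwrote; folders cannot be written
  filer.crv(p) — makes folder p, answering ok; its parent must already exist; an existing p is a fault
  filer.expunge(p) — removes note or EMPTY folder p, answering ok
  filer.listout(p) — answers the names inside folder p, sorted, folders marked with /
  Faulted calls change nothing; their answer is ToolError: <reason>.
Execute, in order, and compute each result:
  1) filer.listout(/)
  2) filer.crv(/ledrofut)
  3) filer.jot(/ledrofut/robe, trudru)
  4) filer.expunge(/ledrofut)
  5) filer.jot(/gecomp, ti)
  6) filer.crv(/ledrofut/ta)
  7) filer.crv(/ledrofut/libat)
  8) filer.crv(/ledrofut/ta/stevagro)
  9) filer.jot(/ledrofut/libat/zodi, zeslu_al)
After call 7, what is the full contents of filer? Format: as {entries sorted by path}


> filer.listout p=/
[out] []
> filer.crv p=/ledrofut
[out] ok
> filer.jot p=/ledrofut/robe c=trudru
[out] created
> filer.expunge p=/ledrofut
[out] ToolError: not empty
> filer.jot p=/gecomp c=ti
[out] created
> filer.crv p=/ledrofut/ta
[out] ok
> filer.crv p=/ledrofut/libat
[out] ok
> filer.crv p=/ledrofut/ta/stevagro
[out] ok
> filer.jot p=/ledrofut/libat/zodi c=zeslu_al
[out] created

Answer: {gecomp=ti, ledrofut/, ledrofut/libat/, ledrofut/robe=trudru, ledrofut/ta/}


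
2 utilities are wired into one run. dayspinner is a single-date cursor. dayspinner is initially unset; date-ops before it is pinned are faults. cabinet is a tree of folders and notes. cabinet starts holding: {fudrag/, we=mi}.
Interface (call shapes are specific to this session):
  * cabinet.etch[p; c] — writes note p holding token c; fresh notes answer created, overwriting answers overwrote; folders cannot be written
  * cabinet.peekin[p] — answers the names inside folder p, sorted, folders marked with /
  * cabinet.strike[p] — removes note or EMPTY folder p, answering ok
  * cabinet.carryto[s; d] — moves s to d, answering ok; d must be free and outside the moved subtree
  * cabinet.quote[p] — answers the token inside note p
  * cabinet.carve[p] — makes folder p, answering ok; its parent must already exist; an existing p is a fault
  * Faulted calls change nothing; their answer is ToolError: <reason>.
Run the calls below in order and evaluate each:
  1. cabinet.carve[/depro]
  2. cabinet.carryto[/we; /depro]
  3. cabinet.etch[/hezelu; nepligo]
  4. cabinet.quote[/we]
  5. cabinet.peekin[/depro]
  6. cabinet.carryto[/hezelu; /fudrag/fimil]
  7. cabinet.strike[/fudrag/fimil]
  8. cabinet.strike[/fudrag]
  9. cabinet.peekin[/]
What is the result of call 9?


Answer: [depro/, we]

Derivation:
CALL cabinet.carve[p→/depro]
RET  ok
CALL cabinet.carryto[s→/we; d→/depro]
RET  ToolError: exists
CALL cabinet.etch[p→/hezelu; c→nepligo]
RET  created
CALL cabinet.quote[p→/we]
RET  mi
CALL cabinet.peekin[p→/depro]
RET  []
CALL cabinet.carryto[s→/hezelu; d→/fudrag/fimil]
RET  ok
CALL cabinet.strike[p→/fudrag/fimil]
RET  ok
CALL cabinet.strike[p→/fudrag]
RET  ok
CALL cabinet.peekin[p→/]
RET  [depro/, we]


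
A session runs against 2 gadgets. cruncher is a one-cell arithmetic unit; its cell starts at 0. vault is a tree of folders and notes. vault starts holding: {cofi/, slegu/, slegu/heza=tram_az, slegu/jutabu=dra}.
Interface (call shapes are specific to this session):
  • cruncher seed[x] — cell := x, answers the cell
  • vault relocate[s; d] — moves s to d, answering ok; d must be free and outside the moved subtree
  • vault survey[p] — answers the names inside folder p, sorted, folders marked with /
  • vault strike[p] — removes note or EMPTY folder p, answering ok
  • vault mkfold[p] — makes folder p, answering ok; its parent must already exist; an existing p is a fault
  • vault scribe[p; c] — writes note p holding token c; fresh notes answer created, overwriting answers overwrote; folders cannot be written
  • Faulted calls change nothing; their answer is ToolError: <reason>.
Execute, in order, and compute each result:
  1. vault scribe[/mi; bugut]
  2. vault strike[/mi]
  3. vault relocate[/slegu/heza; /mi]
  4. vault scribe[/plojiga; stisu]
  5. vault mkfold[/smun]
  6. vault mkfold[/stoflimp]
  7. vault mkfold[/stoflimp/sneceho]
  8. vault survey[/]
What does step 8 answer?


Answer: [cofi/, mi, plojiga, slegu/, smun/, stoflimp/]

Derivation:
>> vault scribe(p→/mi, c→bugut)
<< created
>> vault strike(p→/mi)
<< ok
>> vault relocate(s→/slegu/heza, d→/mi)
<< ok
>> vault scribe(p→/plojiga, c→stisu)
<< created
>> vault mkfold(p→/smun)
<< ok
>> vault mkfold(p→/stoflimp)
<< ok
>> vault mkfold(p→/stoflimp/sneceho)
<< ok
>> vault survey(p→/)
<< [cofi/, mi, plojiga, slegu/, smun/, stoflimp/]


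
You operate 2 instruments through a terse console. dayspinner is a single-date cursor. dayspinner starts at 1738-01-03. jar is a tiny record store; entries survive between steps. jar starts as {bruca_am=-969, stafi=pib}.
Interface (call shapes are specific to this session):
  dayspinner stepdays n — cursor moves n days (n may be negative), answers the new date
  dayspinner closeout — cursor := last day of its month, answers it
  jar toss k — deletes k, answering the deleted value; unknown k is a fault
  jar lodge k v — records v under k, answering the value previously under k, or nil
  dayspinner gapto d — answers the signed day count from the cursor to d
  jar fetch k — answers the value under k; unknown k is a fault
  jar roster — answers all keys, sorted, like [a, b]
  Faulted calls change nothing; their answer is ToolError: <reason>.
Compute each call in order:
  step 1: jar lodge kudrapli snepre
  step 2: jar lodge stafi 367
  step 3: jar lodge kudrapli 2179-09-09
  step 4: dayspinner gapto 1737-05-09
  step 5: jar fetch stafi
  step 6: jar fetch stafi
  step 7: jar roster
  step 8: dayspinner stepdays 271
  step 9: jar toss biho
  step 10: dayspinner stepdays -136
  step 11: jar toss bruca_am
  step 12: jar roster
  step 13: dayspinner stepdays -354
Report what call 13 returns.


Do: jar lodge[k→kudrapli; v→snepre]
See: nil
Do: jar lodge[k→stafi; v→367]
See: pib
Do: jar lodge[k→kudrapli; v→2179-09-09]
See: snepre
Do: dayspinner gapto[d→1737-05-09]
See: -239
Do: jar fetch[k→stafi]
See: 367
Do: jar fetch[k→stafi]
See: 367
Do: jar roster[]
See: [bruca_am, kudrapli, stafi]
Do: dayspinner stepdays[n→271]
See: 1738-10-01
Do: jar toss[k→biho]
See: ToolError: no such key biho
Do: dayspinner stepdays[n→-136]
See: 1738-05-18
Do: jar toss[k→bruca_am]
See: -969
Do: jar roster[]
See: [kudrapli, stafi]
Do: dayspinner stepdays[n→-354]
See: 1737-05-29

Answer: 1737-05-29


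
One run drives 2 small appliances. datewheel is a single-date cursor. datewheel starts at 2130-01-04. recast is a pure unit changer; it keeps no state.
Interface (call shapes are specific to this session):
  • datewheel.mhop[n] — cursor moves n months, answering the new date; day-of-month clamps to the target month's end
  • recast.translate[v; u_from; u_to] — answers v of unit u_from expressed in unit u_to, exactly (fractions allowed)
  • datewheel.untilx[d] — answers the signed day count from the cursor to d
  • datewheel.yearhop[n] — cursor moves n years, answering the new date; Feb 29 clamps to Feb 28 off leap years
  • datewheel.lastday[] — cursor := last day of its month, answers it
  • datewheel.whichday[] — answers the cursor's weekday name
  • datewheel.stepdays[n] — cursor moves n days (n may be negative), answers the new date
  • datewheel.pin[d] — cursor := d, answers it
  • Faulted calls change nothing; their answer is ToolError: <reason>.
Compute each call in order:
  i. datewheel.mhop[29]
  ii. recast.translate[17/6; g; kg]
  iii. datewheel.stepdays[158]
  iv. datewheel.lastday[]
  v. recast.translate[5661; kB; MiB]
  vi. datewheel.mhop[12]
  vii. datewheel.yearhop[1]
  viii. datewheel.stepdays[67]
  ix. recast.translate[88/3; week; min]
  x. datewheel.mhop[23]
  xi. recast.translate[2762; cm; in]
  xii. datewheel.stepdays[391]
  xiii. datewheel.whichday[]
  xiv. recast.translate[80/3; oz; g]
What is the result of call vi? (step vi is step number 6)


Answer: 2133-11-30

Derivation:
==> mhop(n=29)
<== 2132-06-04
==> translate(v=17/6, u_from=g, u_to=kg)
<== 17/6000
==> stepdays(n=158)
<== 2132-11-09
==> lastday()
<== 2132-11-30
==> translate(v=5661, u_from=kB, u_to=MiB)
<== 707625/131072
==> mhop(n=12)
<== 2133-11-30
==> yearhop(n=1)
<== 2134-11-30
==> stepdays(n=67)
<== 2135-02-05
==> translate(v=88/3, u_from=week, u_to=min)
<== 295680
==> mhop(n=23)
<== 2137-01-05
==> translate(v=2762, u_from=cm, u_to=in)
<== 138100/127
==> stepdays(n=391)
<== 2138-01-31
==> whichday()
<== Friday
==> translate(v=80/3, u_from=oz, u_to=g)
<== 45359237/60000


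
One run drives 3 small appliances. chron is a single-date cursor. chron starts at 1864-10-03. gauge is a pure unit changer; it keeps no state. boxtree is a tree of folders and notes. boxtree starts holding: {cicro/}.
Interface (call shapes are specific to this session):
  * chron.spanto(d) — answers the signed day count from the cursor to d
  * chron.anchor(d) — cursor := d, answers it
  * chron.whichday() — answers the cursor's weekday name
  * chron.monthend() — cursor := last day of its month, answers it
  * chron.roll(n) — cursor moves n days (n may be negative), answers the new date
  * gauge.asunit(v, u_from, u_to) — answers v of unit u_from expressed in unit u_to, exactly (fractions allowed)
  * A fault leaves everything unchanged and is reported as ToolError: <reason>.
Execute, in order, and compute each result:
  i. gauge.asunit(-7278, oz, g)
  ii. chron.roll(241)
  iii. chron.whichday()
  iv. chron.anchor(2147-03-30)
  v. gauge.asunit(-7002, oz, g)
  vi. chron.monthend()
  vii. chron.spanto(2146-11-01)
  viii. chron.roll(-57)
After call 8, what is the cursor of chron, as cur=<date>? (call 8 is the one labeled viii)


Answer: cur=2147-02-02

Derivation:
% gauge.asunit -7278 oz g
  -165062263443/800000
% chron.roll 241
  1865-06-01
% chron.whichday
  Thursday
% chron.anchor 2147-03-30
  2147-03-30
% gauge.asunit -7002 oz g
  -158802688737/800000
% chron.monthend
  2147-03-31
% chron.spanto 2146-11-01
  -150
% chron.roll -57
  2147-02-02


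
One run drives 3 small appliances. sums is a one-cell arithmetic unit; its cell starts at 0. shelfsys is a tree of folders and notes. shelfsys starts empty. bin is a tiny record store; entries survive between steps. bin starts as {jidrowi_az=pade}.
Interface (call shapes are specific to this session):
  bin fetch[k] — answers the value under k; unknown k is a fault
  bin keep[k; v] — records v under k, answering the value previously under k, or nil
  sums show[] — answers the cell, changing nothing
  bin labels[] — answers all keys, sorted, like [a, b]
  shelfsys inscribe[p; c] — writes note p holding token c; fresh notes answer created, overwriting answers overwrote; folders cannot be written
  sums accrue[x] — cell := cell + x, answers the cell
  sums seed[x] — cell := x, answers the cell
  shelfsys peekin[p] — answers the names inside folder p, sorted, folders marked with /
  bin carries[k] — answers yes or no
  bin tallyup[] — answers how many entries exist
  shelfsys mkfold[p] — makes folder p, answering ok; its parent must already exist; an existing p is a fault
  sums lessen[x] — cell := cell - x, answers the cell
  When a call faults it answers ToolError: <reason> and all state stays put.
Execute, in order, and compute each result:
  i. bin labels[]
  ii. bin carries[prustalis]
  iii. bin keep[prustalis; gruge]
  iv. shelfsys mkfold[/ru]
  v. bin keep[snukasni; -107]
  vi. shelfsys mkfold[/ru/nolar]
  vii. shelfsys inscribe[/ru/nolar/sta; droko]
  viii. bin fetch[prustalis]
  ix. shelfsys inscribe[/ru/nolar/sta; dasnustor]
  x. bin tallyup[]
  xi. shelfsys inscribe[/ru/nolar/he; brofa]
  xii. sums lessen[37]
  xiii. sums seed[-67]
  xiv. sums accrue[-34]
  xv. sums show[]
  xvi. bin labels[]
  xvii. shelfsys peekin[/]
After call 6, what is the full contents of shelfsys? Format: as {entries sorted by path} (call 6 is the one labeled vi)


% bin labels
  [jidrowi_az]
% bin carries prustalis
  no
% bin keep prustalis gruge
  nil
% shelfsys mkfold /ru
  ok
% bin keep snukasni -107
  nil
% shelfsys mkfold /ru/nolar
  ok
% shelfsys inscribe /ru/nolar/sta droko
  created
% bin fetch prustalis
  gruge
% shelfsys inscribe /ru/nolar/sta dasnustor
  overwrote
% bin tallyup
  3
% shelfsys inscribe /ru/nolar/he brofa
  created
% sums lessen 37
  -37
% sums seed -67
  -67
% sums accrue -34
  -101
% sums show
  -101
% bin labels
  [jidrowi_az, prustalis, snukasni]
% shelfsys peekin /
  [ru/]

Answer: {ru/, ru/nolar/}


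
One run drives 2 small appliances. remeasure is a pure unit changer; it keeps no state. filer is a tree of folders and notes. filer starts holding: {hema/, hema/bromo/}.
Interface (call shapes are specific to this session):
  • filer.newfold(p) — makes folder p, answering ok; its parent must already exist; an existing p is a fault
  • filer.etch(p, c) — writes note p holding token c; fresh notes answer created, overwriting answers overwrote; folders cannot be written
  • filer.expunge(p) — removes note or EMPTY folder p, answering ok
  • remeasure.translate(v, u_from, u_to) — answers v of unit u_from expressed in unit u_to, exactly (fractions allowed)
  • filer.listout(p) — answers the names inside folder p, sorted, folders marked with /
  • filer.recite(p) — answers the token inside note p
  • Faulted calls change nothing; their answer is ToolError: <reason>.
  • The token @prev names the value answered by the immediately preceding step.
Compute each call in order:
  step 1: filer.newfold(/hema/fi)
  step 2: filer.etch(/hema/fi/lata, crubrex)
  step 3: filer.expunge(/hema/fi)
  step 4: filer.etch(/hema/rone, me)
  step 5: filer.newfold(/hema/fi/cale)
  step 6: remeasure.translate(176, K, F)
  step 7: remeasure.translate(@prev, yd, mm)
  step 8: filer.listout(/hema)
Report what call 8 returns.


~$ filer.newfold p→/hema/fi
:: ok
~$ filer.etch p→/hema/fi/lata c→crubrex
:: created
~$ filer.expunge p→/hema/fi
:: ToolError: not empty
~$ filer.etch p→/hema/rone c→me
:: created
~$ filer.newfold p→/hema/fi/cale
:: ok
~$ remeasure.translate v→176 u_from→K u_to→F
:: -14287/100
~$ remeasure.translate v→@prev u_from→yd u_to→mm
:: -16330041/125
~$ filer.listout p→/hema
:: [bromo/, fi/, rone]

Answer: [bromo/, fi/, rone]


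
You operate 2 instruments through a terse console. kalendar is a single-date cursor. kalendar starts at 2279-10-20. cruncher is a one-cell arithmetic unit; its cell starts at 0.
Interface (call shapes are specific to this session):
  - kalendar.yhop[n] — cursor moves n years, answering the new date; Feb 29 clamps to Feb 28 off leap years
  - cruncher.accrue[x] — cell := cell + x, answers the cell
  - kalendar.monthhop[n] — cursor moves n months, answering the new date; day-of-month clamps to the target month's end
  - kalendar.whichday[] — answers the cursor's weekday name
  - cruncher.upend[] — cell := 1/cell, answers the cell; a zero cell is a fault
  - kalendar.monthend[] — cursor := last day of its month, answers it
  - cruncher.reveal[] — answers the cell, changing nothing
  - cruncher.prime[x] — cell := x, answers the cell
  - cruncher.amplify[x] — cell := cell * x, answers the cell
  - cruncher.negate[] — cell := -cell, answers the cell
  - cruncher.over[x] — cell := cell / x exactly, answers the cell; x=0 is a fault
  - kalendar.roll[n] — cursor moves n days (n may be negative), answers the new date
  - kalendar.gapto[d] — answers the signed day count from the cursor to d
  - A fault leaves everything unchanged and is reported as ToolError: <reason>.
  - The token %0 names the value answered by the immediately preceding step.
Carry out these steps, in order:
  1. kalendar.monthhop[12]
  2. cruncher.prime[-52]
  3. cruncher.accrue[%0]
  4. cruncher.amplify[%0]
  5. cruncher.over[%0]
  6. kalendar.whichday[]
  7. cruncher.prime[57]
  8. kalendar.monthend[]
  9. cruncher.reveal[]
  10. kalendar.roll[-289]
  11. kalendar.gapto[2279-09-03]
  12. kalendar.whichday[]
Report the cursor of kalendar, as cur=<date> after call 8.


Answer: cur=2280-10-31

Derivation:
I call monthhop on n='12', — result: 2280-10-20.
Then prime on x='-52', and observe -52.
I run accrue on x='%0': -104.
I invoke amplify on x='%0', giving 10816.
I use over on x='%0', which returns 1.
Calling whichday: Wednesday.
Invoking prime on x='57', — result: 57.
I call monthend, and see 2280-10-31.
Now I run reveal(), and see 57.
I run roll on n='-289', yielding 2280-01-16.
I run gapto on d='2279-09-03', giving -135.
Then whichday(), giving Friday.


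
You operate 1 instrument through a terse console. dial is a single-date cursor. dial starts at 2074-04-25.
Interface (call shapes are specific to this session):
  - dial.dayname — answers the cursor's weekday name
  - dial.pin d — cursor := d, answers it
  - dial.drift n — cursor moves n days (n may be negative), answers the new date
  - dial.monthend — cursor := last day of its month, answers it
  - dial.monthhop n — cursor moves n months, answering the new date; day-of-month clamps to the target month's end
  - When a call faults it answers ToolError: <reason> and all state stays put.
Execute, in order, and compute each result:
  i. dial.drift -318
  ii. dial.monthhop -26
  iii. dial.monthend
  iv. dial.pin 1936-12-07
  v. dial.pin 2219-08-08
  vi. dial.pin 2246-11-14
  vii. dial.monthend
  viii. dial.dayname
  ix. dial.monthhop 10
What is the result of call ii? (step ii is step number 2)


Answer: 2071-04-11

Derivation:
Step: dial.drift[n='-318']
Result: 2073-06-11
Step: dial.monthhop[n='-26']
Result: 2071-04-11
Step: dial.monthend[]
Result: 2071-04-30
Step: dial.pin[d='1936-12-07']
Result: 1936-12-07
Step: dial.pin[d='2219-08-08']
Result: 2219-08-08
Step: dial.pin[d='2246-11-14']
Result: 2246-11-14
Step: dial.monthend[]
Result: 2246-11-30
Step: dial.dayname[]
Result: Monday
Step: dial.monthhop[n='10']
Result: 2247-09-30


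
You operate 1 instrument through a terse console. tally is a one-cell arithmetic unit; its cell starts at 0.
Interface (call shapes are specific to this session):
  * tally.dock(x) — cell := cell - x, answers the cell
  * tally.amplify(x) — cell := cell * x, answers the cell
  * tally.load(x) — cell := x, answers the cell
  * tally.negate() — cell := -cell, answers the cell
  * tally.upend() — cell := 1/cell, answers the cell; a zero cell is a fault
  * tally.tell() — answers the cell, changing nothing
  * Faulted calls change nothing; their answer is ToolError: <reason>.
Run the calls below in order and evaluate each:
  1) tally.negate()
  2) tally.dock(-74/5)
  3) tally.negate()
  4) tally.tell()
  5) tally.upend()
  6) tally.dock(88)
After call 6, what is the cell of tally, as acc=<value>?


;; 1. negate() ~> 0
;; 2. dock(x: -74/5) ~> 74/5
;; 3. negate() ~> -74/5
;; 4. tell() ~> -74/5
;; 5. upend() ~> -5/74
;; 6. dock(x: 88) ~> -6517/74

Answer: acc=-6517/74


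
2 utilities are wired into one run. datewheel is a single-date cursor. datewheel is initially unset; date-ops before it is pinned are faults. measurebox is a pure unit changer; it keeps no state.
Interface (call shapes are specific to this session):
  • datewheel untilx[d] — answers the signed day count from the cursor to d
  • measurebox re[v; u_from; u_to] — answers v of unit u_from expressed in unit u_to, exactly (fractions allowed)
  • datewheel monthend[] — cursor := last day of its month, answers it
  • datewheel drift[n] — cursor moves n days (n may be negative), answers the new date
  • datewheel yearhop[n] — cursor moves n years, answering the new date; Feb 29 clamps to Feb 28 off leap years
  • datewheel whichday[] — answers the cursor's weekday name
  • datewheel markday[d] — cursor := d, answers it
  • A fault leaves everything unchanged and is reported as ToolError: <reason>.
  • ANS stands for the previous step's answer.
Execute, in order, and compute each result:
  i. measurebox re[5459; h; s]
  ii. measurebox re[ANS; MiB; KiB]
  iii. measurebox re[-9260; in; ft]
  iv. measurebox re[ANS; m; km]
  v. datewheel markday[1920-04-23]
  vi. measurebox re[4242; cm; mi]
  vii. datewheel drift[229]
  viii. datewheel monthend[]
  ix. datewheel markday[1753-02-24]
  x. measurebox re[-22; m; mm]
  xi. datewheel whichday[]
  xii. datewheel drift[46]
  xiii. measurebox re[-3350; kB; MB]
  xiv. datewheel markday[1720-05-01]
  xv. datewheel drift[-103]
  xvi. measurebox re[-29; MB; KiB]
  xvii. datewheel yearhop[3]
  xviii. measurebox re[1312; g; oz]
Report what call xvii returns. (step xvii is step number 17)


~$ measurebox re v='5459' u_from='h' u_to='s'
:: 19652400
~$ measurebox re v='ANS' u_from='MiB' u_to='KiB'
:: 20124057600
~$ measurebox re v='-9260' u_from='in' u_to='ft'
:: -2315/3
~$ measurebox re v='ANS' u_from='m' u_to='km'
:: -463/600
~$ datewheel markday d='1920-04-23'
:: 1920-04-23
~$ measurebox re v='4242' u_from='cm' u_to='mi'
:: 3535/134112
~$ datewheel drift n='229'
:: 1920-12-08
~$ datewheel monthend
:: 1920-12-31
~$ datewheel markday d='1753-02-24'
:: 1753-02-24
~$ measurebox re v='-22' u_from='m' u_to='mm'
:: -22000
~$ datewheel whichday
:: Saturday
~$ datewheel drift n='46'
:: 1753-04-11
~$ measurebox re v='-3350' u_from='kB' u_to='MB'
:: -67/20
~$ datewheel markday d='1720-05-01'
:: 1720-05-01
~$ datewheel drift n='-103'
:: 1720-01-19
~$ measurebox re v='-29' u_from='MB' u_to='KiB'
:: -453125/16
~$ datewheel yearhop n='3'
:: 1723-01-19
~$ measurebox re v='1312' u_from='g' u_to='oz'
:: 2099200000/45359237

Answer: 1723-01-19


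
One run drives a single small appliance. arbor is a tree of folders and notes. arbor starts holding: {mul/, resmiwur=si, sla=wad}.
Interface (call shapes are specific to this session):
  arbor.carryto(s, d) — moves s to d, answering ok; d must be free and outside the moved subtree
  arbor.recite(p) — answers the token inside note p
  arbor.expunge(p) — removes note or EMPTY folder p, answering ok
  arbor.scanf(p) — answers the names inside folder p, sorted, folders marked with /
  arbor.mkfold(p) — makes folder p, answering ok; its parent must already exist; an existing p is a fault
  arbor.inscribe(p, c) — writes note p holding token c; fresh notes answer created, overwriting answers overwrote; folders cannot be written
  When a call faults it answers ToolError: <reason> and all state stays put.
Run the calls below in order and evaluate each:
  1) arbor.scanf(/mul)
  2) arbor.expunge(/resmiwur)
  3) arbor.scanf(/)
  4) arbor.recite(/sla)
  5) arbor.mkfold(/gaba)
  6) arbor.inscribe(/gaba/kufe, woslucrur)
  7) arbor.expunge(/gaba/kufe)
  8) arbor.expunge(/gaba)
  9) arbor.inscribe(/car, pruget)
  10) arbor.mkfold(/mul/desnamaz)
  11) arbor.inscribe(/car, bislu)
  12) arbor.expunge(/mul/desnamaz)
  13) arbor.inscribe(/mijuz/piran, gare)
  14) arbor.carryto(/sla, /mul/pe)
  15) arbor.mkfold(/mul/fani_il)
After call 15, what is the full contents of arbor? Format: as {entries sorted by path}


Answer: {car=bislu, mul/, mul/fani_il/, mul/pe=wad}

Derivation:
! 1. arbor.scanf(p→/mul) : []
! 2. arbor.expunge(p→/resmiwur) : ok
! 3. arbor.scanf(p→/) : [mul/, sla]
! 4. arbor.recite(p→/sla) : wad
! 5. arbor.mkfold(p→/gaba) : ok
! 6. arbor.inscribe(p→/gaba/kufe, c→woslucrur) : created
! 7. arbor.expunge(p→/gaba/kufe) : ok
! 8. arbor.expunge(p→/gaba) : ok
! 9. arbor.inscribe(p→/car, c→pruget) : created
! 10. arbor.mkfold(p→/mul/desnamaz) : ok
! 11. arbor.inscribe(p→/car, c→bislu) : overwrote
! 12. arbor.expunge(p→/mul/desnamaz) : ok
! 13. arbor.inscribe(p→/mijuz/piran, c→gare) : ToolError: no parent
! 14. arbor.carryto(s→/sla, d→/mul/pe) : ok
! 15. arbor.mkfold(p→/mul/fani_il) : ok


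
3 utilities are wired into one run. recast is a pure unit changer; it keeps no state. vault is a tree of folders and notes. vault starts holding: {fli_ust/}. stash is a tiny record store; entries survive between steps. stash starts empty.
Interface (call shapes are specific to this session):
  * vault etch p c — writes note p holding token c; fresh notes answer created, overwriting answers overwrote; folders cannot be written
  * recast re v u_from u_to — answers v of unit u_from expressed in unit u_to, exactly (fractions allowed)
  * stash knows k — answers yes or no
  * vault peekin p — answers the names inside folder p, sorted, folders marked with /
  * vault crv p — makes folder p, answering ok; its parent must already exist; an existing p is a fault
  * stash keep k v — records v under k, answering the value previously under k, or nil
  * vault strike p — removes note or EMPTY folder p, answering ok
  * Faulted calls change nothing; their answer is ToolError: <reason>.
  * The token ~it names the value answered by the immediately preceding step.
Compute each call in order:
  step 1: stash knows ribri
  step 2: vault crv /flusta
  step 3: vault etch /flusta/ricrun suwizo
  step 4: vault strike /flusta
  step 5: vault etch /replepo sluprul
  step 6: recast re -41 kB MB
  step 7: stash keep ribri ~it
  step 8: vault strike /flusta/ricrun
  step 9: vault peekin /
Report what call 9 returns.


Answer: [fli_ust/, flusta/, replepo]

Derivation:
Step: stash knows[k→ribri]
Result: no
Step: vault crv[p→/flusta]
Result: ok
Step: vault etch[p→/flusta/ricrun; c→suwizo]
Result: created
Step: vault strike[p→/flusta]
Result: ToolError: not empty
Step: vault etch[p→/replepo; c→sluprul]
Result: created
Step: recast re[v→-41; u_from→kB; u_to→MB]
Result: -41/1000
Step: stash keep[k→ribri; v→~it]
Result: nil
Step: vault strike[p→/flusta/ricrun]
Result: ok
Step: vault peekin[p→/]
Result: [fli_ust/, flusta/, replepo]


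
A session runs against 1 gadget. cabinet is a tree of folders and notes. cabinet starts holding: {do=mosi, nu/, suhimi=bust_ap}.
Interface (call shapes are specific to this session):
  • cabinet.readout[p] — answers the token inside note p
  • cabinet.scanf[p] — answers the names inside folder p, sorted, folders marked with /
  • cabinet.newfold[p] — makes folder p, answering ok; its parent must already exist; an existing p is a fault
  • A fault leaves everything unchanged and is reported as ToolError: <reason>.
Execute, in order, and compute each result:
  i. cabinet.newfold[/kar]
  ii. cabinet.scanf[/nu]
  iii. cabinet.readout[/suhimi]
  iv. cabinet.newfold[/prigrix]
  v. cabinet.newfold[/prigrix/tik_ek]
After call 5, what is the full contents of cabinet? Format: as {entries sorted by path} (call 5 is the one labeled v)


! 1. cabinet.newfold(p→/kar) ~> ok
! 2. cabinet.scanf(p→/nu) ~> []
! 3. cabinet.readout(p→/suhimi) ~> bust_ap
! 4. cabinet.newfold(p→/prigrix) ~> ok
! 5. cabinet.newfold(p→/prigrix/tik_ek) ~> ok

Answer: {do=mosi, kar/, nu/, prigrix/, prigrix/tik_ek/, suhimi=bust_ap}


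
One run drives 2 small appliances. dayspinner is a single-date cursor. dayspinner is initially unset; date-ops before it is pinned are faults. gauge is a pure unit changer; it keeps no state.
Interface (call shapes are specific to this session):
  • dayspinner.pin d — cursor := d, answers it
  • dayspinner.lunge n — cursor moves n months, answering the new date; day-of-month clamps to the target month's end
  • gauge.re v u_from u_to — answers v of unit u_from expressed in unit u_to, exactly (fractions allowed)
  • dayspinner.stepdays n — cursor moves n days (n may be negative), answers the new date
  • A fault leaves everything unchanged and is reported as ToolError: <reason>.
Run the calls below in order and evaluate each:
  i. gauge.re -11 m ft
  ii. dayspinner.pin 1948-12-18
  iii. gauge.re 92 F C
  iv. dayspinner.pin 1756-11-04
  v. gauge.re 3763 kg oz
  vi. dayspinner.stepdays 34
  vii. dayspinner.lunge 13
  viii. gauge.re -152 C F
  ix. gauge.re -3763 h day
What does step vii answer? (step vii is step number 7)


Answer: 1758-01-08

Derivation:
Step: gauge.re[v=-11; u_from=m; u_to=ft]
Result: -13750/381
Step: dayspinner.pin[d=1948-12-18]
Result: 1948-12-18
Step: gauge.re[v=92; u_from=F; u_to=C]
Result: 100/3
Step: dayspinner.pin[d=1756-11-04]
Result: 1756-11-04
Step: gauge.re[v=3763; u_from=kg; u_to=oz]
Result: 6020800000000/45359237
Step: dayspinner.stepdays[n=34]
Result: 1756-12-08
Step: dayspinner.lunge[n=13]
Result: 1758-01-08
Step: gauge.re[v=-152; u_from=C; u_to=F]
Result: -1208/5
Step: gauge.re[v=-3763; u_from=h; u_to=day]
Result: -3763/24


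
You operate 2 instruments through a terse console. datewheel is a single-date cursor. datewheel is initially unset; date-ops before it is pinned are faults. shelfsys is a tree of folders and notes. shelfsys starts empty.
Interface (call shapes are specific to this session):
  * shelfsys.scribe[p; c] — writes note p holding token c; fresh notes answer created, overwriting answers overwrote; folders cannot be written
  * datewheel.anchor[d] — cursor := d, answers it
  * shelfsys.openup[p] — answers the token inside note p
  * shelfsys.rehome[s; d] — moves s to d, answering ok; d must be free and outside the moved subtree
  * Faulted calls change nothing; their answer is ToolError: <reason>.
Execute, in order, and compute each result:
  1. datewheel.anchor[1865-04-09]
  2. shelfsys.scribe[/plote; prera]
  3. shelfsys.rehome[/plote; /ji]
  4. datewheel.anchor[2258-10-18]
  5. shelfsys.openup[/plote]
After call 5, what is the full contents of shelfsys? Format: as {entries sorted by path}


~$ datewheel.anchor d=1865-04-09
  1865-04-09
~$ shelfsys.scribe p=/plote c=prera
  created
~$ shelfsys.rehome s=/plote d=/ji
  ok
~$ datewheel.anchor d=2258-10-18
  2258-10-18
~$ shelfsys.openup p=/plote
  ToolError: not found

Answer: {ji=prera}


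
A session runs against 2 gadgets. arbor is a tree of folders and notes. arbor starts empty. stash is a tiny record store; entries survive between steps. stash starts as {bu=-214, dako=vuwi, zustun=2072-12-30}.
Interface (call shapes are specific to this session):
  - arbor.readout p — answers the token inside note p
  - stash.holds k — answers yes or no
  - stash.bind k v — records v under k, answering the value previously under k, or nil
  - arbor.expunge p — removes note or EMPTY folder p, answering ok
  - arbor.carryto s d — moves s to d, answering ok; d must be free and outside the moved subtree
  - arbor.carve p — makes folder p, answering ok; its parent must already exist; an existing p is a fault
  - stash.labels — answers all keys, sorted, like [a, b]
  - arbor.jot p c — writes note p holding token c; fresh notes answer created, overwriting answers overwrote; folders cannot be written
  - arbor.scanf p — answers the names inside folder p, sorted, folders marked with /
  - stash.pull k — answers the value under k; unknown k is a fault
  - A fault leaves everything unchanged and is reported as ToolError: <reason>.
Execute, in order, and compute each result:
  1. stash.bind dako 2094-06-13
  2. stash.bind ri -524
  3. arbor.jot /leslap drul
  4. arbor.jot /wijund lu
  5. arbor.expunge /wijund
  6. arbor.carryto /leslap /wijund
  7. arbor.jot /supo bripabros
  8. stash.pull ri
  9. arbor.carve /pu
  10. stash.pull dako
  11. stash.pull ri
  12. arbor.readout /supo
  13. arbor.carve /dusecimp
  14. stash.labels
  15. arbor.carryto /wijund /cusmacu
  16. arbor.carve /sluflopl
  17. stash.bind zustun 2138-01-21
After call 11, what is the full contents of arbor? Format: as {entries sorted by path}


Using bind passing k→dako, v→2094-06-13, and get vuwi.
I call bind passing k→ri, v→-524, giving nil.
I call jot passing p→/leslap, c→drul: created.
Next I call jot passing p→/wijund, c→lu, yielding created.
I run expunge passing p→/wijund, → ok.
I call carryto passing s→/leslap, d→/wijund, giving ok.
Calling jot passing p→/supo, c→bripabros, — result: created.
Using pull passing k→ri, → -524.
Next I call carve passing p→/pu, giving ok.
I invoke pull passing k→dako, — result: 2094-06-13.
I use pull passing k→ri, and observe -524.
I use readout passing p→/supo, — result: bripabros.
I use carve passing p→/dusecimp, — result: ok.
I invoke labels, → [bu, dako, ri, zustun].
Next I call carryto passing s→/wijund, d→/cusmacu, → ok.
Using carve passing p→/sluflopl, which returns ok.
Then bind passing k→zustun, v→2138-01-21, — result: 2072-12-30.

Answer: {pu/, supo=bripabros, wijund=drul}


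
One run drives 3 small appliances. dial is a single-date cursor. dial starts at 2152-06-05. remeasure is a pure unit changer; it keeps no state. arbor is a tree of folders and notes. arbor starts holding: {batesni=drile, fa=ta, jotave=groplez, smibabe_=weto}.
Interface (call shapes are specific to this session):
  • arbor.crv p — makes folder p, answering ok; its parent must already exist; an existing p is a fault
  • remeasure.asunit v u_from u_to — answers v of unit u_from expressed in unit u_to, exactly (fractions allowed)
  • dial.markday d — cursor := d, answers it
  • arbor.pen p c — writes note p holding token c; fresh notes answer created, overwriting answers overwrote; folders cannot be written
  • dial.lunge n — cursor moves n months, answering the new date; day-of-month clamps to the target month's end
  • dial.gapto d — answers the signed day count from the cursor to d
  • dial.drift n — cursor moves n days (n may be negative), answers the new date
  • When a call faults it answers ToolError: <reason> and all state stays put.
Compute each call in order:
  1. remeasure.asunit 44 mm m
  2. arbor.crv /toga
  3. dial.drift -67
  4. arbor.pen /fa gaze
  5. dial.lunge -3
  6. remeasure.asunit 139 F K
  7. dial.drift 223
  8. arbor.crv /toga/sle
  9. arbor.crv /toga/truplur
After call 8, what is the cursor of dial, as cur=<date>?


→ remeasure.asunit(44, mm, m)
← 11/250
→ arbor.crv(/toga)
← ok
→ dial.drift(-67)
← 2152-03-30
→ arbor.pen(/fa, gaze)
← overwrote
→ dial.lunge(-3)
← 2151-12-30
→ remeasure.asunit(139, F, K)
← 59867/180
→ dial.drift(223)
← 2152-08-09
→ arbor.crv(/toga/sle)
← ok
→ arbor.crv(/toga/truplur)
← ok

Answer: cur=2152-08-09


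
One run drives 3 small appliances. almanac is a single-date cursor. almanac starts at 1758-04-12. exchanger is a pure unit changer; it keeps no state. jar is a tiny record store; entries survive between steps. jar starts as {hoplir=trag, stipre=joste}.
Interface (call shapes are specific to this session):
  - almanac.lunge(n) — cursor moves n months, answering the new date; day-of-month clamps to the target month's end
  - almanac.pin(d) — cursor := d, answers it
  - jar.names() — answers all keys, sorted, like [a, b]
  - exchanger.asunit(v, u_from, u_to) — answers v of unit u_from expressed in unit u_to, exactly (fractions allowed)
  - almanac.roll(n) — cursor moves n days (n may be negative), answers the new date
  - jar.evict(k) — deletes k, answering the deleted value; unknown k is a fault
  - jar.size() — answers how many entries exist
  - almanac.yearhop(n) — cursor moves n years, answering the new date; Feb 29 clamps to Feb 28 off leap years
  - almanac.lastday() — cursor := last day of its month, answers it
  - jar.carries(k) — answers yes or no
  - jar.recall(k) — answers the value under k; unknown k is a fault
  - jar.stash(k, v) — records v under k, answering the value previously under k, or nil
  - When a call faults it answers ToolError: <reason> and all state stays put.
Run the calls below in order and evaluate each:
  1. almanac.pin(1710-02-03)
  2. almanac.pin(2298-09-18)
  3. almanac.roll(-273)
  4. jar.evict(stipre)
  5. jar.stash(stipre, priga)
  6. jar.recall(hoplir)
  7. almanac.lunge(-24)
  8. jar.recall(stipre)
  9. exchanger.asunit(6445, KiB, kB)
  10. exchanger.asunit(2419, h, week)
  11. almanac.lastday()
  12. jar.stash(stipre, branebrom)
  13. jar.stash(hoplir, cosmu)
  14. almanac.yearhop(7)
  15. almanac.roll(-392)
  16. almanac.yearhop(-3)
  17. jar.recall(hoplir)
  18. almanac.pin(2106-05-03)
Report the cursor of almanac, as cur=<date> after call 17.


% almanac.pin 1710-02-03
:: 1710-02-03
% almanac.pin 2298-09-18
:: 2298-09-18
% almanac.roll -273
:: 2297-12-19
% jar.evict stipre
:: joste
% jar.stash stipre priga
:: nil
% jar.recall hoplir
:: trag
% almanac.lunge -24
:: 2295-12-19
% jar.recall stipre
:: priga
% exchanger.asunit 6445 KiB kB
:: 164992/25
% exchanger.asunit 2419 h week
:: 2419/168
% almanac.lastday
:: 2295-12-31
% jar.stash stipre branebrom
:: priga
% jar.stash hoplir cosmu
:: trag
% almanac.yearhop 7
:: 2302-12-31
% almanac.roll -392
:: 2301-12-04
% almanac.yearhop -3
:: 2298-12-04
% jar.recall hoplir
:: cosmu
% almanac.pin 2106-05-03
:: 2106-05-03

Answer: cur=2298-12-04


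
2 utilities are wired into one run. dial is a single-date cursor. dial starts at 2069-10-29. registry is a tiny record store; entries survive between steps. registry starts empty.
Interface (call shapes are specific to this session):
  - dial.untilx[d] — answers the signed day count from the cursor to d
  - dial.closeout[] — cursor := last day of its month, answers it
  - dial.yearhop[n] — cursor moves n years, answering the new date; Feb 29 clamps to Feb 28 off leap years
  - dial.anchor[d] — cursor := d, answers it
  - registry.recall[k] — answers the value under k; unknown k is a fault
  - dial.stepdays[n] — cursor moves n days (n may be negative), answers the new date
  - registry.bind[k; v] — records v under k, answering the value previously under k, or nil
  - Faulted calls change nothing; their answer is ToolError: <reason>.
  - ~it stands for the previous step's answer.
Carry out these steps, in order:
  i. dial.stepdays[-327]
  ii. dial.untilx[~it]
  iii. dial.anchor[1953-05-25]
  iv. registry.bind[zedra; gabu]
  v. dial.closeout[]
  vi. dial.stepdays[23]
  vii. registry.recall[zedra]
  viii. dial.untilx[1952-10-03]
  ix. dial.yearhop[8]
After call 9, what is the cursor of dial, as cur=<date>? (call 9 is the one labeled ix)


Answer: cur=1961-06-23

Derivation:
Do: dial.stepdays[n→-327]
See: 2068-12-06
Do: dial.untilx[d→~it]
See: 0
Do: dial.anchor[d→1953-05-25]
See: 1953-05-25
Do: registry.bind[k→zedra; v→gabu]
See: nil
Do: dial.closeout[]
See: 1953-05-31
Do: dial.stepdays[n→23]
See: 1953-06-23
Do: registry.recall[k→zedra]
See: gabu
Do: dial.untilx[d→1952-10-03]
See: -263
Do: dial.yearhop[n→8]
See: 1961-06-23
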